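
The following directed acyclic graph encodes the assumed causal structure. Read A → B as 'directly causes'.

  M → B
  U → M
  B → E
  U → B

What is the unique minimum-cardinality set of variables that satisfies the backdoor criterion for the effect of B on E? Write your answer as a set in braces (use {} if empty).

{}

Variables eligible for adjustment (non-descendants of B, excluding B and E): {M, U}.
Backdoor paths from B to E:
  (none)
With no backdoor paths the empty set already satisfies the criterion, and it is trivially minimal.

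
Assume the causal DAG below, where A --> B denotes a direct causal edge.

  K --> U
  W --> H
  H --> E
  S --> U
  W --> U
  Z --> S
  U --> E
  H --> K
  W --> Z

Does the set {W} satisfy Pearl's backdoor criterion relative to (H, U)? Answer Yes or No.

Backdoor paths from H to U (paths whose first edge points into H):
  P1: H <- W -> Z -> S -> U
  P2: H <- W -> U
Condition 1 (no descendant of H in the set): holds — descendants of H are {E, K, U}; none are in {W}.
Condition 2 (every backdoor path blocked by {W}):
  P1: blocked at fork node W ∈ conditioning set.
  P2: blocked at fork node W ∈ conditioning set.
{W} satisfies the backdoor criterion.

Yes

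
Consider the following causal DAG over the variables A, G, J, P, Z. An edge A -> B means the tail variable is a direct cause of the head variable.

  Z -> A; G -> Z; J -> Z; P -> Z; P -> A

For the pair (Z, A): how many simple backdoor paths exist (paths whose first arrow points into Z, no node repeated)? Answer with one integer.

A backdoor path from Z to A is any simple undirected path whose first edge points into Z (i.e. leaves Z via a parent).
Parents of Z: {G, J, P}.
Enumerating:
  P1: Z <- P -> A
That exhausts the simple backdoor paths. Count: 1.

1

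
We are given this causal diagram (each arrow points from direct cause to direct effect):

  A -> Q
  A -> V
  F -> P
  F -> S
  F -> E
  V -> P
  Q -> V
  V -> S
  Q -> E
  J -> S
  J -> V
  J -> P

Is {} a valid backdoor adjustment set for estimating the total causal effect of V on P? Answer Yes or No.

Backdoor paths from V to P (paths whose first edge points into V):
  P1: V <- J -> S <- F -> P
  P2: V <- J -> P
  P3: V <- A -> Q -> E <- F -> S <- J -> P
  P4: V <- A -> Q -> E <- F -> P
  P5: V <- Q -> E <- F -> S <- J -> P
  P6: V <- Q -> E <- F -> P
Condition 1 (no descendant of V in the set): holds — descendants of V are {P, S}; none are in {}.
Condition 2 (every backdoor path blocked by {}):
  P1: blocked at collider S (neither it nor any descendant is in the conditioning set).
  P2: open — no interior node is in the conditioning set.
  P3: blocked at collider E (neither it nor any descendant is in the conditioning set).
  P4: blocked at collider E (neither it nor any descendant is in the conditioning set).
  P5: blocked at collider E (neither it nor any descendant is in the conditioning set).
  P6: blocked at collider E (neither it nor any descendant is in the conditioning set).
{} does not satisfy the backdoor criterion.

No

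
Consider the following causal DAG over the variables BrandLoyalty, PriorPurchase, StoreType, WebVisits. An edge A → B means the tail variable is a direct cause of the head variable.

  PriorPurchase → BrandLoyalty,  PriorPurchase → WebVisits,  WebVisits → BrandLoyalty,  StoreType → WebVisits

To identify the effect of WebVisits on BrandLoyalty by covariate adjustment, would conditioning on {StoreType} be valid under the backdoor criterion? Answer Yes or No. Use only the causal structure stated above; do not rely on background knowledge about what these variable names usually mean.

Backdoor paths from WebVisits to BrandLoyalty (paths whose first edge points into WebVisits):
  P1: WebVisits <- PriorPurchase -> BrandLoyalty
Condition 1 (no descendant of WebVisits in the set): holds — descendants of WebVisits are {BrandLoyalty}; none are in {StoreType}.
Condition 2 (every backdoor path blocked by {StoreType}):
  P1: open — no interior node is in the conditioning set.
{StoreType} does not satisfy the backdoor criterion.

No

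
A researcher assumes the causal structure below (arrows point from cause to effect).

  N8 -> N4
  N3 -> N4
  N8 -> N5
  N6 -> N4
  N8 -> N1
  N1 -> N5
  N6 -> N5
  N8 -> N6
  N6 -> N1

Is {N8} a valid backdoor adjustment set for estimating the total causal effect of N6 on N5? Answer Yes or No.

Yes

Backdoor paths from N6 to N5 (paths whose first edge points into N6):
  P1: N6 <- N8 -> N1 -> N5
  P2: N6 <- N8 -> N5
Condition 1 (no descendant of N6 in the set): holds — descendants of N6 are {N1, N4, N5}; none are in {N8}.
Condition 2 (every backdoor path blocked by {N8}):
  P1: blocked at fork node N8 ∈ conditioning set.
  P2: blocked at fork node N8 ∈ conditioning set.
{N8} satisfies the backdoor criterion.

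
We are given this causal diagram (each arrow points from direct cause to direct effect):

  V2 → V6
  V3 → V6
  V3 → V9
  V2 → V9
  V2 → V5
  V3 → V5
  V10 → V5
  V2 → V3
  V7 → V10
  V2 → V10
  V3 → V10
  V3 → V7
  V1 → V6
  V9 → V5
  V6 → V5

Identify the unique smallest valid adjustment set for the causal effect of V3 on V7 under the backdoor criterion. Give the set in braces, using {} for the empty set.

Variables eligible for adjustment (non-descendants of V3, excluding V3 and V7): {V1, V2}.
Backdoor paths from V3 to V7:
  P1: V3 <- V2 -> V6 -> V5 <- V10 <- V7
  P2: V3 <- V2 -> V9 -> V5 <- V10 <- V7
  P3: V3 <- V2 -> V10 <- V7
  P4: V3 <- V2 -> V5 <- V10 <- V7
Each backdoor path contains an unconditioned collider, so every path is already blocked with the empty conditioning set:
  P1: blocked at collider V5 (neither it nor any descendant is in the conditioning set).
  P2: blocked at collider V5 (neither it nor any descendant is in the conditioning set).
  P3: blocked at collider V10 (neither it nor any descendant is in the conditioning set).
  P4: blocked at collider V5 (neither it nor any descendant is in the conditioning set).
The empty set is therefore the unique smallest valid set.

{}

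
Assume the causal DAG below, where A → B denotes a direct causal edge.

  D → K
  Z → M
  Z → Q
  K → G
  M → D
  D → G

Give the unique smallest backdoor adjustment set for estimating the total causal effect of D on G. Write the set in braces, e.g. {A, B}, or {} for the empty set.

Variables eligible for adjustment (non-descendants of D, excluding D and G): {M, Q, Z}.
Backdoor paths from D to G:
  (none)
With no backdoor paths the empty set already satisfies the criterion, and it is trivially minimal.

{}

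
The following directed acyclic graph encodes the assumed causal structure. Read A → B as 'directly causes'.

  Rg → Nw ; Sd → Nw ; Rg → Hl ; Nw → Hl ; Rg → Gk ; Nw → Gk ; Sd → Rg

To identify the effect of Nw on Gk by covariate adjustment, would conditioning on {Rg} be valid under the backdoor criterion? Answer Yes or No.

Backdoor paths from Nw to Gk (paths whose first edge points into Nw):
  P1: Nw <- Sd -> Rg -> Gk
  P2: Nw <- Rg -> Gk
Condition 1 (no descendant of Nw in the set): holds — descendants of Nw are {Gk, Hl}; none are in {Rg}.
Condition 2 (every backdoor path blocked by {Rg}):
  P1: blocked at chain node Rg ∈ conditioning set.
  P2: blocked at fork node Rg ∈ conditioning set.
{Rg} satisfies the backdoor criterion.

Yes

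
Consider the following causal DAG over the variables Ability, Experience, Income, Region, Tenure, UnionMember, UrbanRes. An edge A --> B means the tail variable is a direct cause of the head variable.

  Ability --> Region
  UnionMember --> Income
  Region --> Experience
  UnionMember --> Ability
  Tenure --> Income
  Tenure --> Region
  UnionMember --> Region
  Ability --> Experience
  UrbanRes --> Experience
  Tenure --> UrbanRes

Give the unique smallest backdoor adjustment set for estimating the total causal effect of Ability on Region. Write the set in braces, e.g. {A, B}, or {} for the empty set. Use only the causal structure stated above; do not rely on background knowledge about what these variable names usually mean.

Variables eligible for adjustment (non-descendants of Ability, excluding Ability and Region): {Income, Tenure, UnionMember, UrbanRes}.
Backdoor paths from Ability to Region:
  P1: Ability <- UnionMember -> Income <- Tenure -> Region
  P2: Ability <- UnionMember -> Income <- Tenure -> UrbanRes -> Experience <- Region
  P3: Ability <- UnionMember -> Region
The empty set is not sufficient: P3 (Ability <- UnionMember -> Region) has no collider blocking it and no conditioned non-collider, so it is open.
Try {UnionMember}:
  P1: blocked at fork node UnionMember ∈ conditioning set.
  P2: blocked at fork node UnionMember ∈ conditioning set.
  P3: blocked at fork node UnionMember ∈ conditioning set.
{UnionMember} contains no descendant of Ability and blocks every backdoor path.
No other singleton works — e.g. {Tenure} leaves P3 open — so {UnionMember} is the unique smallest valid adjustment set.

{UnionMember}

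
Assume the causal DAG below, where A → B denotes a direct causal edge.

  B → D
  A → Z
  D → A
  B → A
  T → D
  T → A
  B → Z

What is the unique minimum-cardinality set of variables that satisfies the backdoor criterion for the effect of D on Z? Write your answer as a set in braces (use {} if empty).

{B, T}

Variables eligible for adjustment (non-descendants of D, excluding D and Z): {B, T}.
Backdoor paths from D to Z:
  P1: D <- T -> A <- B -> Z
  P2: D <- T -> A -> Z
  P3: D <- B -> A -> Z
  P4: D <- B -> Z
The empty set is not sufficient: P2 (D <- T -> A -> Z) has no collider blocking it and no conditioned non-collider, so it is open.
Try {B, T}:
  P1: blocked at fork node T ∈ conditioning set.
  P2: blocked at fork node T ∈ conditioning set.
  P3: blocked at fork node B ∈ conditioning set.
  P4: blocked at fork node B ∈ conditioning set.
{B, T} contains no descendant of D and blocks every backdoor path.
Every element of {B, T} is needed (dropping B leaves P3 open; dropping T leaves P2 open), so no proper subset is valid.
Among all size-2 subsets of the eligible variables, only {B, T} blocks every backdoor path, so it is the unique smallest valid adjustment set.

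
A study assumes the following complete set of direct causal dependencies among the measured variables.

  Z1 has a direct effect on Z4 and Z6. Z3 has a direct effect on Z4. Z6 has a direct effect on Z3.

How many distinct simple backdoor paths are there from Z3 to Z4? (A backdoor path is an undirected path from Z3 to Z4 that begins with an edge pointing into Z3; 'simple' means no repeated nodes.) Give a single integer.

A backdoor path from Z3 to Z4 is any simple undirected path whose first edge points into Z3 (i.e. leaves Z3 via a parent).
Parents of Z3: {Z6}.
Enumerating:
  P1: Z3 <- Z6 <- Z1 -> Z4
That exhausts the simple backdoor paths. Count: 1.

1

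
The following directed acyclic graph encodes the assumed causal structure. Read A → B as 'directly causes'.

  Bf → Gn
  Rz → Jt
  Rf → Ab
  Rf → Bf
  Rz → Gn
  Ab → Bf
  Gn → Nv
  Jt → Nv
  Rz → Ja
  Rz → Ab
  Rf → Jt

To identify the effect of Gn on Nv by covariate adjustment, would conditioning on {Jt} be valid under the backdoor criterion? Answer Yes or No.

Backdoor paths from Gn to Nv (paths whose first edge points into Gn):
  P1: Gn <- Rz -> Ab <- Rf -> Jt -> Nv
  P2: Gn <- Rz -> Ab -> Bf <- Rf -> Jt -> Nv
  P3: Gn <- Rz -> Jt -> Nv
  P4: Gn <- Bf <- Rf -> Ab <- Rz -> Jt -> Nv
  P5: Gn <- Bf <- Rf -> Jt -> Nv
  P6: Gn <- Bf <- Ab <- Rf -> Jt -> Nv
  P7: Gn <- Bf <- Ab <- Rz -> Jt -> Nv
Condition 1 (no descendant of Gn in the set): holds — descendants of Gn are {Nv}; none are in {Jt}.
Condition 2 (every backdoor path blocked by {Jt}):
  P1: blocked at collider Ab (neither it nor any descendant is in the conditioning set).
  P2: blocked at collider Bf (neither it nor any descendant is in the conditioning set).
  P3: blocked at chain node Jt ∈ conditioning set.
  P4: blocked at collider Ab (neither it nor any descendant is in the conditioning set).
  P5: blocked at chain node Jt ∈ conditioning set.
  P6: blocked at chain node Jt ∈ conditioning set.
  P7: blocked at chain node Jt ∈ conditioning set.
{Jt} satisfies the backdoor criterion.

Yes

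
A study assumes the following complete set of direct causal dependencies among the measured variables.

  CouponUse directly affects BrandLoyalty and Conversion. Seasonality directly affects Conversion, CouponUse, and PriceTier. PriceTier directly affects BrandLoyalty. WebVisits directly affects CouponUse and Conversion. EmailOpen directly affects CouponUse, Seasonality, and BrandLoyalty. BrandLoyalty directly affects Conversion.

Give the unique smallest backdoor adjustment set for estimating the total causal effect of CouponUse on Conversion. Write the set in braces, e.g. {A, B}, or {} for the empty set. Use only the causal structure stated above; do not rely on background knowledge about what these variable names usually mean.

Variables eligible for adjustment (non-descendants of CouponUse, excluding CouponUse and Conversion): {EmailOpen, PriceTier, Seasonality, WebVisits}.
Backdoor paths from CouponUse to Conversion:
  P1: CouponUse <- EmailOpen -> Seasonality -> PriceTier -> BrandLoyalty -> Conversion
  P2: CouponUse <- EmailOpen -> Seasonality -> Conversion
  P3: CouponUse <- EmailOpen -> BrandLoyalty <- PriceTier <- Seasonality -> Conversion
  P4: CouponUse <- EmailOpen -> BrandLoyalty -> Conversion
  P5: CouponUse <- Seasonality <- EmailOpen -> BrandLoyalty -> Conversion
  P6: CouponUse <- Seasonality -> PriceTier -> BrandLoyalty -> Conversion
  P7: CouponUse <- Seasonality -> Conversion
  P8: CouponUse <- WebVisits -> Conversion
The empty set is not sufficient: P1 (CouponUse <- EmailOpen -> Seasonality -> PriceTier -> BrandLoyalty -> Conversion) has no collider blocking it and no conditioned non-collider, so it is open.
Try {EmailOpen, Seasonality, WebVisits}:
  P1: blocked at fork node EmailOpen ∈ conditioning set.
  P2: blocked at fork node EmailOpen ∈ conditioning set.
  P3: blocked at fork node EmailOpen ∈ conditioning set.
  P4: blocked at fork node EmailOpen ∈ conditioning set.
  P5: blocked at chain node Seasonality ∈ conditioning set.
  P6: blocked at fork node Seasonality ∈ conditioning set.
  P7: blocked at fork node Seasonality ∈ conditioning set.
  P8: blocked at fork node WebVisits ∈ conditioning set.
{EmailOpen, Seasonality, WebVisits} contains no descendant of CouponUse and blocks every backdoor path.
Every element of {EmailOpen, Seasonality, WebVisits} is needed (dropping EmailOpen leaves P4 open; dropping Seasonality leaves P6 open; dropping WebVisits leaves P8 open), so no proper subset is valid.
Among all size-3 subsets of the eligible variables, only {EmailOpen, Seasonality, WebVisits} blocks every backdoor path, so it is the unique smallest valid adjustment set.

{EmailOpen, Seasonality, WebVisits}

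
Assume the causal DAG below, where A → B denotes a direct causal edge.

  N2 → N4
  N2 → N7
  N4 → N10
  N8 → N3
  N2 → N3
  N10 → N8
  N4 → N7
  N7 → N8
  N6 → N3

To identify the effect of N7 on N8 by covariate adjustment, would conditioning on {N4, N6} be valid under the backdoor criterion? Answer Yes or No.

Yes

Backdoor paths from N7 to N8 (paths whose first edge points into N7):
  P1: N7 <- N2 -> N4 -> N10 -> N8
  P2: N7 <- N2 -> N3 <- N8
  P3: N7 <- N4 <- N2 -> N3 <- N8
  P4: N7 <- N4 -> N10 -> N8
Condition 1 (no descendant of N7 in the set): holds — descendants of N7 are {N3, N8}; none are in {N4, N6}.
Condition 2 (every backdoor path blocked by {N4, N6}):
  P1: blocked at chain node N4 ∈ conditioning set.
  P2: blocked at collider N3 (neither it nor any descendant is in the conditioning set).
  P3: blocked at chain node N4 ∈ conditioning set.
  P4: blocked at fork node N4 ∈ conditioning set.
{N4, N6} satisfies the backdoor criterion.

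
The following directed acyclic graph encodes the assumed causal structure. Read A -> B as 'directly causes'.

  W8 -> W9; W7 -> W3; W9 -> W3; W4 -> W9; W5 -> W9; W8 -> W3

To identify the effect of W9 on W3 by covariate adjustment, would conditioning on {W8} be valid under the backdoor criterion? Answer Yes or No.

Yes

Backdoor paths from W9 to W3 (paths whose first edge points into W9):
  P1: W9 <- W8 -> W3
Condition 1 (no descendant of W9 in the set): holds — descendants of W9 are {W3}; none are in {W8}.
Condition 2 (every backdoor path blocked by {W8}):
  P1: blocked at fork node W8 ∈ conditioning set.
{W8} satisfies the backdoor criterion.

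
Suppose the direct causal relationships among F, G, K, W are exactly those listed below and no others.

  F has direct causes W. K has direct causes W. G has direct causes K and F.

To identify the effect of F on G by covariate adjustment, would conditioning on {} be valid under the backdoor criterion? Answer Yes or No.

Backdoor paths from F to G (paths whose first edge points into F):
  P1: F <- W -> K -> G
Condition 1 (no descendant of F in the set): holds — descendants of F are {G}; none are in {}.
Condition 2 (every backdoor path blocked by {}):
  P1: open — no interior node is in the conditioning set.
{} does not satisfy the backdoor criterion.

No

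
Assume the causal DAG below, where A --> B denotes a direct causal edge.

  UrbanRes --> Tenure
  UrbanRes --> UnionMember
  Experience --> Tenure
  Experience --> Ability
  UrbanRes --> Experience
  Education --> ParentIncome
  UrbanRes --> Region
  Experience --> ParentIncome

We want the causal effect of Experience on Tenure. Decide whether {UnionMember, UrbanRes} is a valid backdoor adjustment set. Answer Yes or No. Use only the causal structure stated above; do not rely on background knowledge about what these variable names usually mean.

Yes

Backdoor paths from Experience to Tenure (paths whose first edge points into Experience):
  P1: Experience <- UrbanRes -> Tenure
Condition 1 (no descendant of Experience in the set): holds — descendants of Experience are {Ability, ParentIncome, Tenure}; none are in {UnionMember, UrbanRes}.
Condition 2 (every backdoor path blocked by {UnionMember, UrbanRes}):
  P1: blocked at fork node UrbanRes ∈ conditioning set.
{UnionMember, UrbanRes} satisfies the backdoor criterion.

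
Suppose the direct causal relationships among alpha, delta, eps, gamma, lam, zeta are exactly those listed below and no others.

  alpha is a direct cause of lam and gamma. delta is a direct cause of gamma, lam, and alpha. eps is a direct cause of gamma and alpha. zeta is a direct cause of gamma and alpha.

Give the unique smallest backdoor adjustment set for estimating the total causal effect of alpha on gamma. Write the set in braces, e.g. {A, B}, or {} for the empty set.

Variables eligible for adjustment (non-descendants of alpha, excluding alpha and gamma): {delta, eps, zeta}.
Backdoor paths from alpha to gamma:
  P1: alpha <- zeta -> gamma
  P2: alpha <- delta -> gamma
  P3: alpha <- eps -> gamma
The empty set is not sufficient: P1 (alpha <- zeta -> gamma) has no collider blocking it and no conditioned non-collider, so it is open.
Try {delta, eps, zeta}:
  P1: blocked at fork node zeta ∈ conditioning set.
  P2: blocked at fork node delta ∈ conditioning set.
  P3: blocked at fork node eps ∈ conditioning set.
{delta, eps, zeta} contains no descendant of alpha and blocks every backdoor path.
Every element of {delta, eps, zeta} is needed (dropping delta leaves P2 open; dropping eps leaves P3 open; dropping zeta leaves P1 open), so no proper subset is valid.
Among all size-3 subsets of the eligible variables, only {delta, eps, zeta} blocks every backdoor path, so it is the unique smallest valid adjustment set.

{delta, eps, zeta}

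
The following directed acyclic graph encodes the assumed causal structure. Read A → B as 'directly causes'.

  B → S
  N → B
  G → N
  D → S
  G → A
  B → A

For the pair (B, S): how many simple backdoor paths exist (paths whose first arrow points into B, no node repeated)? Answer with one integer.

A backdoor path from B to S is any simple undirected path whose first edge points into B (i.e. leaves B via a parent).
Parents of B: {N}.
No simple path from any parent of B reaches S without revisiting B, so there are no backdoor paths.

0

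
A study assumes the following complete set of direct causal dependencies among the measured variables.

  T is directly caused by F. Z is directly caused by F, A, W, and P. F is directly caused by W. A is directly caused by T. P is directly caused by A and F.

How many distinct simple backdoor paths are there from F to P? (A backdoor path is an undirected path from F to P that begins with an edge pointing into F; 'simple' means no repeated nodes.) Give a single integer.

2

A backdoor path from F to P is any simple undirected path whose first edge points into F (i.e. leaves F via a parent).
Parents of F: {W}.
Enumerating:
  P1: F <- W -> Z <- A -> P
  P2: F <- W -> Z <- P
That exhausts the simple backdoor paths. Count: 2.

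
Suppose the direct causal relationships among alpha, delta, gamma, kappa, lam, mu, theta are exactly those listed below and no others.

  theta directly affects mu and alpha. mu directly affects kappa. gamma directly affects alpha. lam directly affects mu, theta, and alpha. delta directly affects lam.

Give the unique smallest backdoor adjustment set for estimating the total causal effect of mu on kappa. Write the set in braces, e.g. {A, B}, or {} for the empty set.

Variables eligible for adjustment (non-descendants of mu, excluding mu and kappa): {alpha, delta, gamma, lam, theta}.
Backdoor paths from mu to kappa:
  (none)
With no backdoor paths the empty set already satisfies the criterion, and it is trivially minimal.

{}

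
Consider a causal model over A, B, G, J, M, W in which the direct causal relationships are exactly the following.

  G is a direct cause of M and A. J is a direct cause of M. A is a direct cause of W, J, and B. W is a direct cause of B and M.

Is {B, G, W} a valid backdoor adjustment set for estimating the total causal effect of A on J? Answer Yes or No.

Backdoor paths from A to J (paths whose first edge points into A):
  P1: A <- G -> M <- J
Condition 1 (no descendant of A in the set): FAILS — B and W are descendants of A.
Condition 2 (every backdoor path blocked by {B, G, W}):
  P1: blocked at fork node G ∈ conditioning set.
{B, G, W} does not satisfy the backdoor criterion.

No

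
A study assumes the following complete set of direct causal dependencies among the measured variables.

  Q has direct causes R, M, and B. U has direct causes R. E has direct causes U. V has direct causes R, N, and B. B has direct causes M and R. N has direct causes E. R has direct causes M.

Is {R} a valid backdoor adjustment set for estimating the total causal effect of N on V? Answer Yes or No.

Yes

Backdoor paths from N to V (paths whose first edge points into N):
  P1: N <- E <- U <- R <- M -> B -> V
  P2: N <- E <- U <- R <- M -> Q <- B -> V
  P3: N <- E <- U <- R -> B -> V
  P4: N <- E <- U <- R -> V
  P5: N <- E <- U <- R -> Q <- M -> B -> V
  P6: N <- E <- U <- R -> Q <- B -> V
Condition 1 (no descendant of N in the set): holds — descendants of N are {V}; none are in {R}.
Condition 2 (every backdoor path blocked by {R}):
  P1: blocked at chain node R ∈ conditioning set.
  P2: blocked at chain node R ∈ conditioning set.
  P3: blocked at fork node R ∈ conditioning set.
  P4: blocked at fork node R ∈ conditioning set.
  P5: blocked at fork node R ∈ conditioning set.
  P6: blocked at fork node R ∈ conditioning set.
{R} satisfies the backdoor criterion.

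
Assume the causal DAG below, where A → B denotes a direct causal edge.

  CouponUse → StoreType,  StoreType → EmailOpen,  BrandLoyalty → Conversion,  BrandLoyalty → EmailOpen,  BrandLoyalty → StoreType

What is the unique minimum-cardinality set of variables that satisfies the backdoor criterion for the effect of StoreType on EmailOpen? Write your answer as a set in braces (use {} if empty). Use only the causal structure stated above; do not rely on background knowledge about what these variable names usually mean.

{BrandLoyalty}

Variables eligible for adjustment (non-descendants of StoreType, excluding StoreType and EmailOpen): {BrandLoyalty, Conversion, CouponUse}.
Backdoor paths from StoreType to EmailOpen:
  P1: StoreType <- BrandLoyalty -> EmailOpen
The empty set is not sufficient: P1 (StoreType <- BrandLoyalty -> EmailOpen) has no collider blocking it and no conditioned non-collider, so it is open.
Try {BrandLoyalty}:
  P1: blocked at fork node BrandLoyalty ∈ conditioning set.
{BrandLoyalty} contains no descendant of StoreType and blocks every backdoor path.
No other singleton works — e.g. {CouponUse} leaves P1 open — so {BrandLoyalty} is the unique smallest valid adjustment set.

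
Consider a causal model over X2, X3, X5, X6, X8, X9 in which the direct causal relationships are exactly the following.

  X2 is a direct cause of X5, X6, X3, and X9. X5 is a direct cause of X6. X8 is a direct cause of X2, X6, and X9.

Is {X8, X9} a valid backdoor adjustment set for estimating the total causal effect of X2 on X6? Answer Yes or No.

No

Backdoor paths from X2 to X6 (paths whose first edge points into X2):
  P1: X2 <- X8 -> X6
Condition 1 (no descendant of X2 in the set): FAILS — X9 is a descendant of X2.
Condition 2 (every backdoor path blocked by {X8, X9}):
  P1: blocked at fork node X8 ∈ conditioning set.
{X8, X9} does not satisfy the backdoor criterion.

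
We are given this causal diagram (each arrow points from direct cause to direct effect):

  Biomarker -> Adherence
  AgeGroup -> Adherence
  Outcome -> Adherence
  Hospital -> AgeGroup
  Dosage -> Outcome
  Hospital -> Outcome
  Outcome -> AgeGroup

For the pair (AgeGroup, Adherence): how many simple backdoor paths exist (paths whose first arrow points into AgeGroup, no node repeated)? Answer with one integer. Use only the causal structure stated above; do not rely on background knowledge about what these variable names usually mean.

2

A backdoor path from AgeGroup to Adherence is any simple undirected path whose first edge points into AgeGroup (i.e. leaves AgeGroup via a parent).
Parents of AgeGroup: {Hospital, Outcome}.
Enumerating:
  P1: AgeGroup <- Hospital -> Outcome -> Adherence
  P2: AgeGroup <- Outcome -> Adherence
That exhausts the simple backdoor paths. Count: 2.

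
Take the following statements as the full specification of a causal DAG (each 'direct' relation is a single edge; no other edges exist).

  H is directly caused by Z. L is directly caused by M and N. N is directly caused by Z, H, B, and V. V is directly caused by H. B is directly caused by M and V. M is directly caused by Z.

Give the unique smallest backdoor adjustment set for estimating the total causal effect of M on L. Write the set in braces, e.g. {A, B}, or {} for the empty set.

{Z}

Variables eligible for adjustment (non-descendants of M, excluding M and L): {H, V, Z}.
Backdoor paths from M to L:
  P1: M <- Z -> H -> V -> B -> N -> L
  P2: M <- Z -> H -> V -> N -> L
  P3: M <- Z -> H -> N -> L
  P4: M <- Z -> N -> L
The empty set is not sufficient: P1 (M <- Z -> H -> V -> B -> N -> L) has no collider blocking it and no conditioned non-collider, so it is open.
Try {Z}:
  P1: blocked at fork node Z ∈ conditioning set.
  P2: blocked at fork node Z ∈ conditioning set.
  P3: blocked at fork node Z ∈ conditioning set.
  P4: blocked at fork node Z ∈ conditioning set.
{Z} contains no descendant of M and blocks every backdoor path.
No other singleton works — e.g. {H} leaves P4 open — so {Z} is the unique smallest valid adjustment set.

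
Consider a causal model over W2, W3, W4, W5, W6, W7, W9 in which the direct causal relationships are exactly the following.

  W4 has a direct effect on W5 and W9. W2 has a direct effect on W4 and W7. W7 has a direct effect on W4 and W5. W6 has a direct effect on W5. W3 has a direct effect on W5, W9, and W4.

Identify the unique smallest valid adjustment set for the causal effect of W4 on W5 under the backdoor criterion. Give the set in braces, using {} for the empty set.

{W3, W7}

Variables eligible for adjustment (non-descendants of W4, excluding W4 and W5): {W2, W3, W6, W7}.
Backdoor paths from W4 to W5:
  P1: W4 <- W2 -> W7 -> W5
  P2: W4 <- W3 -> W5
  P3: W4 <- W7 -> W5
The empty set is not sufficient: P1 (W4 <- W2 -> W7 -> W5) has no collider blocking it and no conditioned non-collider, so it is open.
Try {W3, W7}:
  P1: blocked at chain node W7 ∈ conditioning set.
  P2: blocked at fork node W3 ∈ conditioning set.
  P3: blocked at fork node W7 ∈ conditioning set.
{W3, W7} contains no descendant of W4 and blocks every backdoor path.
Every element of {W3, W7} is needed (dropping W3 leaves P2 open; dropping W7 leaves P1 open), so no proper subset is valid.
Among all size-2 subsets of the eligible variables, only {W3, W7} blocks every backdoor path, so it is the unique smallest valid adjustment set.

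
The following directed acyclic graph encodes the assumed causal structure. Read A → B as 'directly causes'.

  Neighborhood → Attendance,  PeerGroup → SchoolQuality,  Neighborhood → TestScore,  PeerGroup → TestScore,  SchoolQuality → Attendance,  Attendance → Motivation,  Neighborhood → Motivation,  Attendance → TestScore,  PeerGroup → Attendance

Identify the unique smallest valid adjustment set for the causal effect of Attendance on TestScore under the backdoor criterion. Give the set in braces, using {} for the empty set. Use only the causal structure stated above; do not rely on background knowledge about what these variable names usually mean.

Variables eligible for adjustment (non-descendants of Attendance, excluding Attendance and TestScore): {Neighborhood, PeerGroup, SchoolQuality}.
Backdoor paths from Attendance to TestScore:
  P1: Attendance <- Neighborhood -> TestScore
  P2: Attendance <- PeerGroup -> TestScore
  P3: Attendance <- SchoolQuality <- PeerGroup -> TestScore
The empty set is not sufficient: P1 (Attendance <- Neighborhood -> TestScore) has no collider blocking it and no conditioned non-collider, so it is open.
Try {Neighborhood, PeerGroup}:
  P1: blocked at fork node Neighborhood ∈ conditioning set.
  P2: blocked at fork node PeerGroup ∈ conditioning set.
  P3: blocked at fork node PeerGroup ∈ conditioning set.
{Neighborhood, PeerGroup} contains no descendant of Attendance and blocks every backdoor path.
Every element of {Neighborhood, PeerGroup} is needed (dropping Neighborhood leaves P1 open; dropping PeerGroup leaves P2 open), so no proper subset is valid.
Among all size-2 subsets of the eligible variables, only {Neighborhood, PeerGroup} blocks every backdoor path, so it is the unique smallest valid adjustment set.

{Neighborhood, PeerGroup}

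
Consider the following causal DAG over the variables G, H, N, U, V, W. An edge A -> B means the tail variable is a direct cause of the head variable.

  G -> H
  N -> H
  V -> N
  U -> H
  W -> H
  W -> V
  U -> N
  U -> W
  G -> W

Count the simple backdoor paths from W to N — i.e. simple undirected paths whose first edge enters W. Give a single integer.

A backdoor path from W to N is any simple undirected path whose first edge points into W (i.e. leaves W via a parent).
Parents of W: {G, U}.
Enumerating:
  P1: W <- U -> N
  P2: W <- U -> H <- N
  P3: W <- G -> H <- U -> N
  P4: W <- G -> H <- N
That exhausts the simple backdoor paths. Count: 4.

4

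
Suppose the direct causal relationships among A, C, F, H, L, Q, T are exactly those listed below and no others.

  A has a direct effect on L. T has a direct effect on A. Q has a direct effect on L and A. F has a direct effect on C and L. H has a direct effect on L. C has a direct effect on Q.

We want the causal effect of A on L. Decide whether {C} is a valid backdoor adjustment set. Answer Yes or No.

No

Backdoor paths from A to L (paths whose first edge points into A):
  P1: A <- Q <- C <- F -> L
  P2: A <- Q -> L
Condition 1 (no descendant of A in the set): holds — descendants of A are {L}; none are in {C}.
Condition 2 (every backdoor path blocked by {C}):
  P1: blocked at chain node C ∈ conditioning set.
  P2: open — no interior node is in the conditioning set.
{C} does not satisfy the backdoor criterion.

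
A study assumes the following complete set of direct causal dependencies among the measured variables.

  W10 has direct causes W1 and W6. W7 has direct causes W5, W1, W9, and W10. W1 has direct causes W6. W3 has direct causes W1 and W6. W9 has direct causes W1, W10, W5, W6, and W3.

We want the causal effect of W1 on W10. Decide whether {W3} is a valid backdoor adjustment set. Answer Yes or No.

No

Backdoor paths from W1 to W10 (paths whose first edge points into W1):
  P1: W1 <- W6 -> W10
  P2: W1 <- W6 -> W3 -> W9 <- W10
  P3: W1 <- W6 -> W3 -> W9 <- W5 -> W7 <- W10
  P4: W1 <- W6 -> W3 -> W9 -> W7 <- W10
  P5: W1 <- W6 -> W9 <- W10
  P6: W1 <- W6 -> W9 <- W5 -> W7 <- W10
  P7: W1 <- W6 -> W9 -> W7 <- W10
Condition 1 (no descendant of W1 in the set): FAILS — W3 is a descendant of W1.
Condition 2 (every backdoor path blocked by {W3}):
  P1: open — no interior node is in the conditioning set.
  P2: blocked at chain node W3 ∈ conditioning set.
  P3: blocked at chain node W3 ∈ conditioning set.
  P4: blocked at chain node W3 ∈ conditioning set.
  P5: blocked at collider W9 (neither it nor any descendant is in the conditioning set).
  P6: blocked at collider W9 (neither it nor any descendant is in the conditioning set).
  P7: blocked at collider W7 (neither it nor any descendant is in the conditioning set).
{W3} does not satisfy the backdoor criterion.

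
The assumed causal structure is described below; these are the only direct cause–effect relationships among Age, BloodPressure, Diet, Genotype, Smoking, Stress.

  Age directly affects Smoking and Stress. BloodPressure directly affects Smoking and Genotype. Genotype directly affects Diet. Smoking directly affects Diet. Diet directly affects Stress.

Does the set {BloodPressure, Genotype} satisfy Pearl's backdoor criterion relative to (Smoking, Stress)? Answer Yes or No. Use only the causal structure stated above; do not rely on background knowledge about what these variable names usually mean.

Backdoor paths from Smoking to Stress (paths whose first edge points into Smoking):
  P1: Smoking <- Age -> Stress
  P2: Smoking <- BloodPressure -> Genotype -> Diet -> Stress
Condition 1 (no descendant of Smoking in the set): holds — descendants of Smoking are {Diet, Stress}; none are in {BloodPressure, Genotype}.
Condition 2 (every backdoor path blocked by {BloodPressure, Genotype}):
  P1: open — no interior node is in the conditioning set.
  P2: blocked at fork node BloodPressure ∈ conditioning set.
{BloodPressure, Genotype} does not satisfy the backdoor criterion.

No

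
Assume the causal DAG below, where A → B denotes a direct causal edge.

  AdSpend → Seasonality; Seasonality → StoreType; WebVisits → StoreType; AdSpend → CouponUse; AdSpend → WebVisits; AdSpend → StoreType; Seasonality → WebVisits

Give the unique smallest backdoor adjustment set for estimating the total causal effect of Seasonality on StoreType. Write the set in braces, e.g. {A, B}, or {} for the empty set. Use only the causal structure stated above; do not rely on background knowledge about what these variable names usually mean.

{AdSpend}

Variables eligible for adjustment (non-descendants of Seasonality, excluding Seasonality and StoreType): {AdSpend, CouponUse}.
Backdoor paths from Seasonality to StoreType:
  P1: Seasonality <- AdSpend -> WebVisits -> StoreType
  P2: Seasonality <- AdSpend -> StoreType
The empty set is not sufficient: P1 (Seasonality <- AdSpend -> WebVisits -> StoreType) has no collider blocking it and no conditioned non-collider, so it is open.
Try {AdSpend}:
  P1: blocked at fork node AdSpend ∈ conditioning set.
  P2: blocked at fork node AdSpend ∈ conditioning set.
{AdSpend} contains no descendant of Seasonality and blocks every backdoor path.
No other singleton works — e.g. {CouponUse} leaves P1 open — so {AdSpend} is the unique smallest valid adjustment set.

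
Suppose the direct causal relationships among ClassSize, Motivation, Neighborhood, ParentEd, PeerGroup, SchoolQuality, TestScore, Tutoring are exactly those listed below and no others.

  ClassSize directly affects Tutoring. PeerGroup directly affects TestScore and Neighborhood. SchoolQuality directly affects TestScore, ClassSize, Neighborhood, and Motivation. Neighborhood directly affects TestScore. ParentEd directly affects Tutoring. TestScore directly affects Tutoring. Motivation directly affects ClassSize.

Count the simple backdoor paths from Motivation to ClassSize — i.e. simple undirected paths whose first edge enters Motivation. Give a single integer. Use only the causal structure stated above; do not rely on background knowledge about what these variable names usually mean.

4

A backdoor path from Motivation to ClassSize is any simple undirected path whose first edge points into Motivation (i.e. leaves Motivation via a parent).
Parents of Motivation: {SchoolQuality}.
Enumerating:
  P1: Motivation <- SchoolQuality -> Neighborhood <- PeerGroup -> TestScore -> Tutoring <- ClassSize
  P2: Motivation <- SchoolQuality -> Neighborhood -> TestScore -> Tutoring <- ClassSize
  P3: Motivation <- SchoolQuality -> TestScore -> Tutoring <- ClassSize
  P4: Motivation <- SchoolQuality -> ClassSize
That exhausts the simple backdoor paths. Count: 4.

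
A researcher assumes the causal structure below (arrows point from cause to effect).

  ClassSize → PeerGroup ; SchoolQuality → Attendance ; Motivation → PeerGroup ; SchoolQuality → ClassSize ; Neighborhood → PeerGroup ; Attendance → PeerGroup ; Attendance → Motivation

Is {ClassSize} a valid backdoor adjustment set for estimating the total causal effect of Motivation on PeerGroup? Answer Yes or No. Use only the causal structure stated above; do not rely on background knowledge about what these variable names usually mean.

Backdoor paths from Motivation to PeerGroup (paths whose first edge points into Motivation):
  P1: Motivation <- Attendance <- SchoolQuality -> ClassSize -> PeerGroup
  P2: Motivation <- Attendance -> PeerGroup
Condition 1 (no descendant of Motivation in the set): holds — descendants of Motivation are {PeerGroup}; none are in {ClassSize}.
Condition 2 (every backdoor path blocked by {ClassSize}):
  P1: blocked at chain node ClassSize ∈ conditioning set.
  P2: open — no interior node is in the conditioning set.
{ClassSize} does not satisfy the backdoor criterion.

No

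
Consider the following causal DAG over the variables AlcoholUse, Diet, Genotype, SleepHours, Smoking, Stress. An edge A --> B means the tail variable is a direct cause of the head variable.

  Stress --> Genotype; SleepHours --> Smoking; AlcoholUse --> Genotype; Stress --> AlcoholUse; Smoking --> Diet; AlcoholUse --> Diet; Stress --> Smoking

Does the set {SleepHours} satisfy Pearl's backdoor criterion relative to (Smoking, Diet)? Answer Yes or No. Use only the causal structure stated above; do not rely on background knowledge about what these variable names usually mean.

Backdoor paths from Smoking to Diet (paths whose first edge points into Smoking):
  P1: Smoking <- Stress -> AlcoholUse -> Diet
  P2: Smoking <- Stress -> Genotype <- AlcoholUse -> Diet
Condition 1 (no descendant of Smoking in the set): holds — descendants of Smoking are {Diet}; none are in {SleepHours}.
Condition 2 (every backdoor path blocked by {SleepHours}):
  P1: open — no interior node is in the conditioning set.
  P2: blocked at collider Genotype (neither it nor any descendant is in the conditioning set).
{SleepHours} does not satisfy the backdoor criterion.

No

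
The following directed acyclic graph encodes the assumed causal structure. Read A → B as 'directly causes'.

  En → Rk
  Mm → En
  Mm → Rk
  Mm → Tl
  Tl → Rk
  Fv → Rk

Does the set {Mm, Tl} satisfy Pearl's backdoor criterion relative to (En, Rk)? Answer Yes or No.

Yes

Backdoor paths from En to Rk (paths whose first edge points into En):
  P1: En <- Mm -> Tl -> Rk
  P2: En <- Mm -> Rk
Condition 1 (no descendant of En in the set): holds — descendants of En are {Rk}; none are in {Mm, Tl}.
Condition 2 (every backdoor path blocked by {Mm, Tl}):
  P1: blocked at fork node Mm ∈ conditioning set.
  P2: blocked at fork node Mm ∈ conditioning set.
{Mm, Tl} satisfies the backdoor criterion.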